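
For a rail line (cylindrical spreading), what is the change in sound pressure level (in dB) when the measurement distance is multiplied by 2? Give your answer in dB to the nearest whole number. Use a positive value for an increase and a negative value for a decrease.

-3 dB

Line-source spreading: ΔL = −10·log₁₀(r₂/r₁).
ΔL = −10·log₁₀(2) = -3.01 dB.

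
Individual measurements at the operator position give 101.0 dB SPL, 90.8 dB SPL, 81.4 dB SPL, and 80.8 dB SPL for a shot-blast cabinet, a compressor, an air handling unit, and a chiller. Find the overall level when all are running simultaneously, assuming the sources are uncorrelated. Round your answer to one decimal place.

101.5 dB SPL

Incoherent sources combine by intensity addition: L_total = 10·log₁₀(Σ 10^(L_i/10)).
Σ 10^(L/10) = 10^(101.0/10) + 10^(90.8/10) + 10^(81.4/10) + 10^(80.8/10) = 1.405e+10.
L_total = 10·log₁₀(1.405e+10) = 101.48 dB SPL.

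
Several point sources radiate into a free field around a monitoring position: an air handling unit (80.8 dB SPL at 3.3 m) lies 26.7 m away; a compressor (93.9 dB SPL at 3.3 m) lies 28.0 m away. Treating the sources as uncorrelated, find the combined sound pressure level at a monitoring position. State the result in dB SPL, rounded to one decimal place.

First find each source's level at the receiver (point-source: −20·log₁₀(r/r_ref)), then combine on an intensity basis.
air handling unit: 80.8 − 20·log₁₀(26.7/3.3) = 80.8 − 18.16 = 62.64 dB SPL.
compressor: 93.9 − 20·log₁₀(28.0/3.3) = 93.9 − 18.57 = 75.33 dB SPL.
Σ 10^(L/10) = 3.593e+07 → L_total = 10·log₁₀(3.593e+07) = 75.55 dB SPL.

75.6 dB SPL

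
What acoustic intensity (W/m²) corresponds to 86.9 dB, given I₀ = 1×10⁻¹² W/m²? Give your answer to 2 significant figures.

L = 10·log₁₀(I/I₀) ⇒ I = I₀·10^(L/10) = 10⁻¹² × 10^8.69.

0.00049 W/m²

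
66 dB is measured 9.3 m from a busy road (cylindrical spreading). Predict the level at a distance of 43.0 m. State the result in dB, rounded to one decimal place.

For a line source, L₂ = L₁ − 10·log₁₀(r₂/r₁).
L₂ = 66 − 10·log₁₀(43.0/9.3) = 66 − 6.650 = 59.35 dB.

59.4 dB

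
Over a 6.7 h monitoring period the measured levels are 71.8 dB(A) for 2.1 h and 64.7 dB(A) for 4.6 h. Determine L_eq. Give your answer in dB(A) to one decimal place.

68.3 dB(A)

The energy average is taken in the linear domain: L_eq = 10·log₁₀[(Σ tᵢ·10^(Lᵢ/10))/T], T = 6.7 h.
Σ tᵢ·10^(Lᵢ/10) = 2.1·10^(71.8/10) + 4.6·10^(64.7/10) = 4.536e+07.
L_eq = 10·log₁₀(4.536e+07/6.7) = 68.31 dB(A).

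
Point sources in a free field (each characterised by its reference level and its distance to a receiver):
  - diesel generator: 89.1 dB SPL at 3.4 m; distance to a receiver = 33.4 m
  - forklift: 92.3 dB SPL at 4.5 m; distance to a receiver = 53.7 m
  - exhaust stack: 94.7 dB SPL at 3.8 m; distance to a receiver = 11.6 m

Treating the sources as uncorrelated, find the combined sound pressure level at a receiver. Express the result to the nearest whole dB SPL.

85 dB SPL

First find each source's level at the receiver (point-source: −20·log₁₀(r/r_ref)), then combine on an intensity basis.
diesel generator: 89.1 − 20·log₁₀(33.4/3.4) = 89.1 − 19.85 = 69.25 dB SPL.
forklift: 92.3 − 20·log₁₀(53.7/4.5) = 92.3 − 21.54 = 70.76 dB SPL.
exhaust stack: 94.7 − 20·log₁₀(11.6/3.8) = 94.7 − 9.69 = 85.01 dB SPL.
Σ 10^(L/10) = 3.371e+08 → L_total = 10·log₁₀(3.371e+08) = 85.28 dB SPL.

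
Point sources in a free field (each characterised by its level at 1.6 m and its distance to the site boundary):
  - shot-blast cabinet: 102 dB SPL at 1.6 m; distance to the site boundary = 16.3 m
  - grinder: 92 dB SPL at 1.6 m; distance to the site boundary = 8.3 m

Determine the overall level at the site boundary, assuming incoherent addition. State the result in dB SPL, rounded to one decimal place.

First find each source's level at the receiver (point-source: −20·log₁₀(r/r_ref)), then combine on an intensity basis.
shot-blast cabinet: 102 − 20·log₁₀(16.3/1.6) = 102 − 20.16 = 81.84 dB SPL.
grinder: 92 − 20·log₁₀(8.3/1.6) = 92 − 14.30 = 77.70 dB SPL.
Σ 10^(L/10) = 2.116e+08 → L_total = 10·log₁₀(2.116e+08) = 83.26 dB SPL.

83.3 dB SPL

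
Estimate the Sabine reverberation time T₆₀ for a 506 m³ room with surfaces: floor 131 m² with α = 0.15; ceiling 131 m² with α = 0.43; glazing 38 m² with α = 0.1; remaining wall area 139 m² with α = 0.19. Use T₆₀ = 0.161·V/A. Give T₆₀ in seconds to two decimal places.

Total absorption A = 131·0.15 + 131·0.43 + 38·0.1 + 139·0.19 = 106.19 m² sabins.
T₆₀ = 0.161 × 506 / 106.19 = 0.767 s.

0.77 s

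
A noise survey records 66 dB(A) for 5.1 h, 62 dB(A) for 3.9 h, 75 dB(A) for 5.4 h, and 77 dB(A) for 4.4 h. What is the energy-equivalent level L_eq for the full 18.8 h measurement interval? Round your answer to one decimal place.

73.5 dB(A)

The energy average is taken in the linear domain: L_eq = 10·log₁₀[(Σ tᵢ·10^(Lᵢ/10))/T], T = 18.8 h.
Σ tᵢ·10^(Lᵢ/10) = 5.1·10^(66/10) + 3.9·10^(62/10) + 5.4·10^(75/10) + 4.4·10^(77/10) = 4.178e+08.
L_eq = 10·log₁₀(4.178e+08/18.8) = 73.47 dB(A).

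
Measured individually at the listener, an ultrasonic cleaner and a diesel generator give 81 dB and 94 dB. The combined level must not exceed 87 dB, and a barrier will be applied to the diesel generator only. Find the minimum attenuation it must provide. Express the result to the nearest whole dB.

8 dB

The untreated sources together contribute 10^(81/10) = 1.259e+08, i.e. 81.00 dB.
The limit corresponds to 10^(87/10) = 5.012e+08; subtracting the fixed part leaves 3.753e+08 for the diesel generator, i.e. 85.74 dB.
Required insertion loss = 94 − 85.74 = 8.26 dB.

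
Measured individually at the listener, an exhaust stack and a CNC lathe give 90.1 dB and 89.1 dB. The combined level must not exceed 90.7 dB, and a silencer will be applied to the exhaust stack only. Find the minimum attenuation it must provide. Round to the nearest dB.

Fixed contribution from the other source: Σ 10^(L/10) = 10^(89.1/10) = 8.128e+08 (89.10 dB).
The limit corresponds to 10^(90.7/10) = 1.175e+09; subtracting the fixed part leaves 3.621e+08 for the exhaust stack, i.e. 85.59 dB.
So the exhaust stack must be reduced from 90.1 to 85.59 dB: IL = 4.51 dB.

5 dB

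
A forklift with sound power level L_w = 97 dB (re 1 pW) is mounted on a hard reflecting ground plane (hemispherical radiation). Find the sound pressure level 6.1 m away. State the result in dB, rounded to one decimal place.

73.3 dB

Free-field hemispherical radiation: L_p = L_w − 10·log₁₀(2π·r²), r = 6.1 m.
2π·r² = 233.8 m², 10·log₁₀ of that is 23.688 dB.
L_p = 97 − 23.688 = 73.31 dB.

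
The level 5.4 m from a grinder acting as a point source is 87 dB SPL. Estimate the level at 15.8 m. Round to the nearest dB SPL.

Spherical spreading from a point source gives a 20·log₁₀(r₂/r₁) drop.
L₂ = 87 − 20·log₁₀(15.8/5.4) = 87 − 9.325 = 77.67 dB SPL.

78 dB SPL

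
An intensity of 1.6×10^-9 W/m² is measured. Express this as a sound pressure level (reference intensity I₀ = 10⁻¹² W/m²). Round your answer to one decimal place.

32.0 dB

I/I₀ = 1.6×10^-9/10⁻¹² = 1.6×10^3, and L = 10·log₁₀(I/I₀).
L = 10·(0.2041 + 3) = 32.04 dB.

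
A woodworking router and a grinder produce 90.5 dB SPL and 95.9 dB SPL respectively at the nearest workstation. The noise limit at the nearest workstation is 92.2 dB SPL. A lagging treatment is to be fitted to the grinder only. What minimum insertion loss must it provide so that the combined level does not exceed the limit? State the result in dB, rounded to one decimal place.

The untreated sources together contribute 10^(90.5/10) = 1.122e+09, i.e. 90.50 dB SPL.
To meet 92.2 dB SPL overall, the treated grinder may contribute at most 10^(92.2/10) − 1.122e+09 = 5.376e+08, i.e. 87.30 dB SPL.
So the grinder must be reduced from 95.9 to 87.30 dB SPL: IL = 8.60 dB.

8.6 dB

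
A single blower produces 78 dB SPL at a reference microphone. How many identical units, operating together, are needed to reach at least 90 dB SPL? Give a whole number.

Need L₁ + 10·log₁₀ N ≥ 90, i.e. log₁₀ N ≥ 1.20.
N ≥ 10^(12.0/10) = 15.849, so N = 16.

16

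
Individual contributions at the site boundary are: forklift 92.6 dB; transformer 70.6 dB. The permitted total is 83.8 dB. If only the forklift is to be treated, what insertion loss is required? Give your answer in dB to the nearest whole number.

9 dB

The untreated sources together contribute 10^(70.6/10) = 1.148e+07, i.e. 70.60 dB.
To meet 83.8 dB overall, the treated forklift may contribute at most 10^(83.8/10) − 1.148e+07 = 2.284e+08, i.e. 83.59 dB.
So the forklift must be reduced from 92.6 to 83.59 dB: IL = 9.01 dB.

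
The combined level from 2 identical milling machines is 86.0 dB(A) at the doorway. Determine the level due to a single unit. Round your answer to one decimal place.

83.0 dB(A)

Dividing the total intensity by 2 lowers the level by 10·log₁₀ 2 = 3.010 dB: L₁ = 86.0 − 3.010.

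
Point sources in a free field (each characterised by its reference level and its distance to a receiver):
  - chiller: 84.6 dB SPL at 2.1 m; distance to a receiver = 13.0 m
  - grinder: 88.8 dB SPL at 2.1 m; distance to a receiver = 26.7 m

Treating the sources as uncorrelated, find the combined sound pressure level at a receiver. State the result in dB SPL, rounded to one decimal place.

First find each source's level at the receiver (point-source: −20·log₁₀(r/r_ref)), then combine on an intensity basis.
chiller: 84.6 − 20·log₁₀(13.0/2.1) = 84.6 − 15.83 = 68.77 dB SPL.
grinder: 88.8 − 20·log₁₀(26.7/2.1) = 88.8 − 22.09 = 66.71 dB SPL.
Σ 10^(L/10) = 1.222e+07 → L_total = 10·log₁₀(1.222e+07) = 70.87 dB SPL.

70.9 dB SPL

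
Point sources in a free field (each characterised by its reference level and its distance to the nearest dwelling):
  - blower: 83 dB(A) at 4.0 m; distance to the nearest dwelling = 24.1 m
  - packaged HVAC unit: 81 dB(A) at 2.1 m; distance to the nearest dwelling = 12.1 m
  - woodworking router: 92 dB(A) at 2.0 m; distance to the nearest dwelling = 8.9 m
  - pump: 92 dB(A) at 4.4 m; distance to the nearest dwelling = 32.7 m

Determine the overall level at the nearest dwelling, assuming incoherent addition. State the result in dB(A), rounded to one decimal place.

Apply inverse-square spreading to bring every level to the receiver, then sum 10^(L/10).
blower: 83 − 20·log₁₀(24.1/4.0) = 83 − 15.60 = 67.40 dB(A).
packaged HVAC unit: 81 − 20·log₁₀(12.1/2.1) = 81 − 15.21 = 65.79 dB(A).
woodworking router: 92 − 20·log₁₀(8.9/2.0) = 92 − 12.97 = 79.03 dB(A).
pump: 92 − 20·log₁₀(32.7/4.4) = 92 − 17.42 = 74.58 dB(A).
Σ 10^(L/10) = 1.180e+08 → L_total = 10·log₁₀(1.180e+08) = 80.72 dB(A).

80.7 dB(A)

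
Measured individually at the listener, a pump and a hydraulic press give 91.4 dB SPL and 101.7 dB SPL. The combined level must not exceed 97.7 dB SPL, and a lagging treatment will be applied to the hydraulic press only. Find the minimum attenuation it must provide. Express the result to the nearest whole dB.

5 dB

Fixed contribution from the other source: Σ 10^(L/10) = 10^(91.4/10) = 1.380e+09 (91.40 dB SPL).
The limit corresponds to 10^(97.7/10) = 5.888e+09; subtracting the fixed part leaves 4.508e+09 for the hydraulic press, i.e. 96.54 dB SPL.
Required insertion loss = 101.7 − 96.54 = 5.16 dB.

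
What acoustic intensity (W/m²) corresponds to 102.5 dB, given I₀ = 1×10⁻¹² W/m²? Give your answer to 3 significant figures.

0.0178 W/m²

L = 10·log₁₀(I/I₀) ⇒ I = I₀·10^(L/10) = 10⁻¹² × 10^10.25.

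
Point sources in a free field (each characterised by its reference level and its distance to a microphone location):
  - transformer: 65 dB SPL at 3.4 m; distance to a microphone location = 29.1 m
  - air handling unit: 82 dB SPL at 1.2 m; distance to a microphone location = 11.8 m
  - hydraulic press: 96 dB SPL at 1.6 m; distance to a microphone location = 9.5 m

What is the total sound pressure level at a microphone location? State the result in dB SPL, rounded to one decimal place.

80.6 dB SPL

First find each source's level at the receiver (point-source: −20·log₁₀(r/r_ref)), then combine on an intensity basis.
transformer: 65 − 20·log₁₀(29.1/3.4) = 65 − 18.65 = 46.35 dB SPL.
air handling unit: 82 − 20·log₁₀(11.8/1.2) = 82 − 19.85 = 62.15 dB SPL.
hydraulic press: 96 − 20·log₁₀(9.5/1.6) = 96 − 15.47 = 80.53 dB SPL.
Σ 10^(L/10) = 1.146e+08 → L_total = 10·log₁₀(1.146e+08) = 80.59 dB SPL.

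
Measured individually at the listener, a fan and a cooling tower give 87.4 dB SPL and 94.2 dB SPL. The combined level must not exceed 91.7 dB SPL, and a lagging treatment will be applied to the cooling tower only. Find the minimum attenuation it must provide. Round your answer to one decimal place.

4.5 dB

Fixed contribution from the other source: Σ 10^(L/10) = 10^(87.4/10) = 5.495e+08 (87.40 dB SPL).
The limit corresponds to 10^(91.7/10) = 1.479e+09; subtracting the fixed part leaves 9.296e+08 for the cooling tower, i.e. 89.68 dB SPL.
Required insertion loss = 94.2 − 89.68 = 4.52 dB.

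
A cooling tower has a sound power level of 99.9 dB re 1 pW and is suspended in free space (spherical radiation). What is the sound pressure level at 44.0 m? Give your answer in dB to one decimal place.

56.0 dB

Free-field spherical radiation: L_p = L_w − 10·log₁₀(4π·r²), r = 44.0 m.
4π·r² = 2.433e+04 m², 10·log₁₀ of that is 43.861 dB.
L_p = 99.9 − 43.861 = 56.04 dB.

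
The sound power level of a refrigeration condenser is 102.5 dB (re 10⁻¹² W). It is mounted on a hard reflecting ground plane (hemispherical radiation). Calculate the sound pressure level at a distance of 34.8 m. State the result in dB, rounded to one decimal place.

63.7 dB

The power spreads over a hemisphere of area 2π·r², so L_p = L_w − 10·log₁₀(2π·r²).
2π·r² = 7609 m², 10·log₁₀ of that is 38.813 dB.
L_p = 102.5 − 38.813 = 63.69 dB.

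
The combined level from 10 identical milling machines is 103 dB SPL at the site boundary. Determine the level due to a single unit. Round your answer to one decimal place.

93.0 dB SPL

10 equal contributions raise the level by 10·log₁₀ 10 = 10.000 dB, so each unit alone gives 103 − 10.000.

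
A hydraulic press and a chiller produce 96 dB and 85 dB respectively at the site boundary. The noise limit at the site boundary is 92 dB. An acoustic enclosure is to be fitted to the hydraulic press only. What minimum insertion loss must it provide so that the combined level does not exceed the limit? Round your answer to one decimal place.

5.0 dB

Everything except the hydraulic press sums to 10^(85/10) = 3.162e+08 in linear terms, 85.00 dB.
To meet 92 dB overall, the treated hydraulic press may contribute at most 10^(92/10) − 3.162e+08 = 1.269e+09, i.e. 91.03 dB.
So the hydraulic press must be reduced from 96 to 91.03 dB: IL = 4.97 dB.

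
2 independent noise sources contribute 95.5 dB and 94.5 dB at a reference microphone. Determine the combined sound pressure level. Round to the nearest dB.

For uncorrelated sources the intensities add, so convert each level to linear form, sum, and take 10·log₁₀ of the total.
Σ 10^(L/10) = 10^(95.5/10) + 10^(94.5/10) = 6.367e+09.
L_total = 10·log₁₀(6.367e+09) = 98.04 dB.

98 dB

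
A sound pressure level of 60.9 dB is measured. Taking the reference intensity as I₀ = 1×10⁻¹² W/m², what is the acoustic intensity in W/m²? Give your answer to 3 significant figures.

1.23e-06 W/m²

L = 10·log₁₀(I/I₀) ⇒ I = I₀·10^(L/10) = 10⁻¹² × 10^6.09.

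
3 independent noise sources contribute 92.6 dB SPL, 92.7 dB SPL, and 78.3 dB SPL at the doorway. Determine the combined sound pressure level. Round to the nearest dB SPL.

96 dB SPL

Incoherent sources combine by intensity addition: L_total = 10·log₁₀(Σ 10^(L_i/10)).
Σ 10^(L/10) = 10^(92.6/10) + 10^(92.7/10) + 10^(78.3/10) = 3.749e+09.
L_total = 10·log₁₀(3.749e+09) = 95.74 dB SPL.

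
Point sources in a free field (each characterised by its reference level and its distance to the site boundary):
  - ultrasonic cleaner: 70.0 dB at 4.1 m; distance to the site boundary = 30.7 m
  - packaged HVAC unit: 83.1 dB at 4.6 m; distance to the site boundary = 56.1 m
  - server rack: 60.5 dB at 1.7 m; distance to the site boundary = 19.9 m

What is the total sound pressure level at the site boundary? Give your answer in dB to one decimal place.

Propagate each source to the receiver with L = L_ref − 20·log₁₀(r/r_ref), then add intensities.
ultrasonic cleaner: 70.0 − 20·log₁₀(30.7/4.1) = 70.0 − 17.49 = 52.51 dB.
packaged HVAC unit: 83.1 − 20·log₁₀(56.1/4.6) = 83.1 − 21.72 = 61.38 dB.
server rack: 60.5 − 20·log₁₀(19.9/1.7) = 60.5 − 21.37 = 39.13 dB.
Σ 10^(L/10) = 1.559e+06 → L_total = 10·log₁₀(1.559e+06) = 61.93 dB.

61.9 dB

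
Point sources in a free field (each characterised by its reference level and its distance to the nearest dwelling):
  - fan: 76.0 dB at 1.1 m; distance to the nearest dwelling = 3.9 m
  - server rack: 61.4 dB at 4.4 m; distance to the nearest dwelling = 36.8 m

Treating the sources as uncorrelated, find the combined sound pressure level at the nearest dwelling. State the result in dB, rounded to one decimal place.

Apply inverse-square spreading to bring every level to the receiver, then sum 10^(L/10).
fan: 76.0 − 20·log₁₀(3.9/1.1) = 76.0 − 10.99 = 65.01 dB.
server rack: 61.4 − 20·log₁₀(36.8/4.4) = 61.4 − 18.45 = 42.95 dB.
Σ 10^(L/10) = 3.187e+06 → L_total = 10·log₁₀(3.187e+06) = 65.03 dB.

65.0 dB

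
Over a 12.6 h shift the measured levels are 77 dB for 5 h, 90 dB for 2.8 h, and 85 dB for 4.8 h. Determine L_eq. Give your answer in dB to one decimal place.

85.6 dB

Weight each interval's intensity by its duration and average over T = 12.6 h:
Σ tᵢ·10^(Lᵢ/10) = 5·10^(77/10) + 2.8·10^(90/10) + 4.8·10^(85/10) = 4.568e+09.
L_eq = 10·log₁₀(4.568e+09/12.6) = 85.59 dB.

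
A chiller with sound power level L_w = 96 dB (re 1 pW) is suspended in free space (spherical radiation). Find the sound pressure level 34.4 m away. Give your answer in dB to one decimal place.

L_p = L_w − 10·log₁₀(4π·r²) with r = 34.4 m.
4π·r² = 1.487e+04 m², 10·log₁₀ of that is 41.723 dB.
L_p = 96 − 41.723 = 54.28 dB.

54.3 dB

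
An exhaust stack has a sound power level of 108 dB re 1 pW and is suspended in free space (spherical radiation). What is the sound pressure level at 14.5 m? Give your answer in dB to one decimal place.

73.8 dB

Free-field spherical radiation: L_p = L_w − 10·log₁₀(4π·r²), r = 14.5 m.
4π·r² = 2642 m², 10·log₁₀ of that is 34.219 dB.
L_p = 108 − 34.219 = 73.78 dB.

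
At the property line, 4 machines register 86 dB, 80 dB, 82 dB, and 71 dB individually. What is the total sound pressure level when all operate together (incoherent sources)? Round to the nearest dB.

88 dB

For uncorrelated sources the intensities add, so convert each level to linear form, sum, and take 10·log₁₀ of the total.
Σ 10^(L/10) = 10^(86/10) + 10^(80/10) + 10^(82/10) + 10^(71/10) = 6.692e+08.
L_total = 10·log₁₀(6.692e+08) = 88.26 dB.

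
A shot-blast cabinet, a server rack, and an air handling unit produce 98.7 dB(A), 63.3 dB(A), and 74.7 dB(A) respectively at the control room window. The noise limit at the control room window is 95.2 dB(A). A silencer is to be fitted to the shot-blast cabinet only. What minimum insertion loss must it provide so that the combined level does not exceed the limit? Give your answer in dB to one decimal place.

3.5 dB

The untreated sources together contribute 10^(63.3/10) + 10^(74.7/10) = 3.165e+07, i.e. 75.00 dB(A).
The limit corresponds to 10^(95.2/10) = 3.311e+09; subtracting the fixed part leaves 3.280e+09 for the shot-blast cabinet, i.e. 95.16 dB(A).
So the shot-blast cabinet must be reduced from 98.7 to 95.16 dB(A): IL = 3.54 dB.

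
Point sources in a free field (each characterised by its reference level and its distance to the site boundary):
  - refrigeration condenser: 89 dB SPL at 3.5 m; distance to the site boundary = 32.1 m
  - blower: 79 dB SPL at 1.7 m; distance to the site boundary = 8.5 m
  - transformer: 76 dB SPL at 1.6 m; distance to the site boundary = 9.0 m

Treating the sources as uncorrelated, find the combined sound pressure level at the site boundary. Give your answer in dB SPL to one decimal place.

First find each source's level at the receiver (point-source: −20·log₁₀(r/r_ref)), then combine on an intensity basis.
refrigeration condenser: 89 − 20·log₁₀(32.1/3.5) = 89 − 19.25 = 69.75 dB SPL.
blower: 79 − 20·log₁₀(8.5/1.7) = 79 − 13.98 = 65.02 dB SPL.
transformer: 76 − 20·log₁₀(9.0/1.6) = 76 − 15.00 = 61.00 dB SPL.
Σ 10^(L/10) = 1.388e+07 → L_total = 10·log₁₀(1.388e+07) = 71.42 dB SPL.

71.4 dB SPL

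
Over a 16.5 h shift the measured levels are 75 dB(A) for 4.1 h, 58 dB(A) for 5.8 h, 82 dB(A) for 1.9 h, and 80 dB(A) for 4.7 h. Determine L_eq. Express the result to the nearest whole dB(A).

77 dB(A)

Weight each interval's intensity by its duration and average over T = 16.5 h:
Σ tᵢ·10^(Lᵢ/10) = 4.1·10^(75/10) + 5.8·10^(58/10) + 1.9·10^(82/10) + 4.7·10^(80/10) = 9.044e+08.
L_eq = 10·log₁₀(9.044e+08/16.5) = 77.39 dB(A).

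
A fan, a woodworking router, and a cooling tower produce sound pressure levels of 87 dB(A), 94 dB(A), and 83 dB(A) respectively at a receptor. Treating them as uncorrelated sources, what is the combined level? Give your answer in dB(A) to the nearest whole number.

Incoherent sources combine by intensity addition: L_total = 10·log₁₀(Σ 10^(L_i/10)).
Σ 10^(L/10) = 10^(87/10) + 10^(94/10) + 10^(83/10) = 3.213e+09.
L_total = 10·log₁₀(3.213e+09) = 95.07 dB(A).

95 dB(A)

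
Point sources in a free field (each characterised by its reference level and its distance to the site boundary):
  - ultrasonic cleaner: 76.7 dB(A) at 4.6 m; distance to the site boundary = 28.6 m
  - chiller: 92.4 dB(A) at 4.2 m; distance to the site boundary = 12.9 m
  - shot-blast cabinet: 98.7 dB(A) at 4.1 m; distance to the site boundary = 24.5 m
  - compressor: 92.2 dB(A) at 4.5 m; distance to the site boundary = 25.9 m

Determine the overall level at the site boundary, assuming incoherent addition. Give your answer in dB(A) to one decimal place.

Apply inverse-square spreading to bring every level to the receiver, then sum 10^(L/10).
ultrasonic cleaner: 76.7 − 20·log₁₀(28.6/4.6) = 76.7 − 15.87 = 60.83 dB(A).
chiller: 92.4 − 20·log₁₀(12.9/4.2) = 92.4 − 9.75 = 82.65 dB(A).
shot-blast cabinet: 98.7 − 20·log₁₀(24.5/4.1) = 98.7 − 15.53 = 83.17 dB(A).
compressor: 92.2 − 20·log₁₀(25.9/4.5) = 92.2 − 15.20 = 77.00 dB(A).
Σ 10^(L/10) = 4.431e+08 → L_total = 10·log₁₀(4.431e+08) = 86.47 dB(A).

86.5 dB(A)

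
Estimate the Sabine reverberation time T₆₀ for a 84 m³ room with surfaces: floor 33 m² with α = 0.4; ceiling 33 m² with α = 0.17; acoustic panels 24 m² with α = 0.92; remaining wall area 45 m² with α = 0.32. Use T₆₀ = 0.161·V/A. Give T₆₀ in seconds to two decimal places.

0.24 s

Summing Sᵢαᵢ: 33·0.4 + 33·0.17 + 24·0.92 + 45·0.32 = 55.29 m².
T₆₀ = 0.161 × 84 / 55.29 = 0.245 s.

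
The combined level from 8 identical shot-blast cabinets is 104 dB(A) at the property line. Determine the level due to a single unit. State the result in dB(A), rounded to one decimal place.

8 equal contributions raise the level by 10·log₁₀ 8 = 9.031 dB, so each unit alone gives 104 − 9.031.

95.0 dB(A)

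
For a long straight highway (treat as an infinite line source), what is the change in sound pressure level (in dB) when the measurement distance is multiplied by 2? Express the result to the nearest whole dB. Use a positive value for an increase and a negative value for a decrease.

With cylindrical spreading the level changes by −10·log₁₀(r₂/r₁).
ΔL = −10·log₁₀(2) = -3.01 dB.

-3 dB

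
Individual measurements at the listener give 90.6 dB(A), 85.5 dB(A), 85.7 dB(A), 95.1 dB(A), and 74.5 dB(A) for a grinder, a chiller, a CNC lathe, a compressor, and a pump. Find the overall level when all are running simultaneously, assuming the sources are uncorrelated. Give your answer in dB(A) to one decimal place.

Incoherent sources combine by intensity addition: L_total = 10·log₁₀(Σ 10^(L_i/10)).
Σ 10^(L/10) = 10^(90.6/10) + 10^(85.5/10) + 10^(85.7/10) + 10^(95.1/10) + 10^(74.5/10) = 5.139e+09.
L_total = 10·log₁₀(5.139e+09) = 97.11 dB(A).

97.1 dB(A)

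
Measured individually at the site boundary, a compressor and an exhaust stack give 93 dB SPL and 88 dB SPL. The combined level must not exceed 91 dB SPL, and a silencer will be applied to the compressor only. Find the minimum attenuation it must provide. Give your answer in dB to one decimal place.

5.0 dB

The untreated sources together contribute 10^(88/10) = 6.310e+08, i.e. 88.00 dB SPL.
To meet 91 dB SPL overall, the treated compressor may contribute at most 10^(91/10) − 6.310e+08 = 6.280e+08, i.e. 87.98 dB SPL.
So the compressor must be reduced from 93 to 87.98 dB SPL: IL = 5.02 dB.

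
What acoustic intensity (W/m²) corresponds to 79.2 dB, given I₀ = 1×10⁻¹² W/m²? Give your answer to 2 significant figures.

L = 10·log₁₀(I/I₀) ⇒ I = I₀·10^(L/10) = 10⁻¹² × 10^7.92.

8.3e-05 W/m²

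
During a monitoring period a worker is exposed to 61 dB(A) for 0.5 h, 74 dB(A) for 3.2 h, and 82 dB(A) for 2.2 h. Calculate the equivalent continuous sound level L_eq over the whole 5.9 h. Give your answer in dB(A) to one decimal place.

78.6 dB(A)

Weight each interval's intensity by its duration and average over T = 5.9 h:
Σ tᵢ·10^(Lᵢ/10) = 0.5·10^(61/10) + 3.2·10^(74/10) + 2.2·10^(82/10) = 4.297e+08.
L_eq = 10·log₁₀(4.297e+08/5.9) = 78.62 dB(A).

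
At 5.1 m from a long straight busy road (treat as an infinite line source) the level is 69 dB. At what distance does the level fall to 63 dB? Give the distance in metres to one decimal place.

For a line source L₁ − L₂ = 10·log₁₀(r₂/r₁), so r₂ = r₁·10^((L₁−L₂)/10).
r₂ = 5.1·10^((69−63)/10) = 5.1·10^(6.0/10) = 20.30 m.

20.3 m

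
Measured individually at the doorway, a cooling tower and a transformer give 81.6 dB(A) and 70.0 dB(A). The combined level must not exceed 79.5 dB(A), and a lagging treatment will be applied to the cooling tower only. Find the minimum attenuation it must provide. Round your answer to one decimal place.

2.6 dB

Everything except the cooling tower sums to 10^(70.0/10) = 1.000e+07 in linear terms, 70.00 dB(A).
The limit corresponds to 10^(79.5/10) = 8.913e+07; subtracting the fixed part leaves 7.913e+07 for the cooling tower, i.e. 78.98 dB(A).
Required insertion loss = 81.6 − 78.98 = 2.62 dB.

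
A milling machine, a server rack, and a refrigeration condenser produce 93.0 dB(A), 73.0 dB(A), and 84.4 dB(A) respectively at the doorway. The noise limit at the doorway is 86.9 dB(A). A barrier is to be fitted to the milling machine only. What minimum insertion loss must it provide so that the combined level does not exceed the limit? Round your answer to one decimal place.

Fixed contribution from the other sources: Σ 10^(L/10) = 10^(73.0/10) + 10^(84.4/10) = 2.954e+08 (84.70 dB(A)).
To meet 86.9 dB(A) overall, the treated milling machine may contribute at most 10^(86.9/10) − 2.954e+08 = 1.944e+08, i.e. 82.89 dB(A).
So the milling machine must be reduced from 93.0 to 82.89 dB(A): IL = 10.11 dB.

10.1 dB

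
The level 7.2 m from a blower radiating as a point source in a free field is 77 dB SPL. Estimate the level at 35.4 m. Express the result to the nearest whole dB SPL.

For a point source, L₂ = L₁ − 20·log₁₀(r₂/r₁).
L₂ = 77 − 20·log₁₀(35.4/7.2) = 77 − 13.833 = 63.17 dB SPL.

63 dB SPL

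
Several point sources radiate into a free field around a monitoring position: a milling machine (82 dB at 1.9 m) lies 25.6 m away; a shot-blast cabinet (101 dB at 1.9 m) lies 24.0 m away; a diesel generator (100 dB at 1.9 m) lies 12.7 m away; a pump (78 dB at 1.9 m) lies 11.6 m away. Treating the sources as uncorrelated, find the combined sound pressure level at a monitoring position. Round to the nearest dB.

85 dB

Propagate each source to the receiver with L = L_ref − 20·log₁₀(r/r_ref), then add intensities.
milling machine: 82 − 20·log₁₀(25.6/1.9) = 82 − 22.59 = 59.41 dB.
shot-blast cabinet: 101 − 20·log₁₀(24.0/1.9) = 101 − 22.03 = 78.97 dB.
diesel generator: 100 − 20·log₁₀(12.7/1.9) = 100 − 16.50 = 83.50 dB.
pump: 78 − 20·log₁₀(11.6/1.9) = 78 − 15.71 = 62.29 dB.
Σ 10^(L/10) = 3.053e+08 → L_total = 10·log₁₀(3.053e+08) = 84.85 dB.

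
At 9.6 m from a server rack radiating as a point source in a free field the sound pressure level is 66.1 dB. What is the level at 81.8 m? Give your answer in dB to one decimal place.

For a point source, L₂ = L₁ − 20·log₁₀(r₂/r₁).
L₂ = 66.1 − 20·log₁₀(81.8/9.6) = 66.1 − 18.610 = 47.49 dB.

47.5 dB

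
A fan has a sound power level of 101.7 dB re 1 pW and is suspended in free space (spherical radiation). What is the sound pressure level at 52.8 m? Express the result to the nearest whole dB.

L_p = L_w − 10·log₁₀(4π·r²) with r = 52.8 m.
4π·r² = 3.503e+04 m², 10·log₁₀ of that is 45.445 dB.
L_p = 101.7 − 45.445 = 56.26 dB.

56 dB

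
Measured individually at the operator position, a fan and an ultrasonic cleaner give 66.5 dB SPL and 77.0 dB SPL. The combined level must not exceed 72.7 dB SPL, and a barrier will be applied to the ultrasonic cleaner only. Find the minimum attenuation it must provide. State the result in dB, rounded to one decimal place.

Fixed contribution from the other source: Σ 10^(L/10) = 10^(66.5/10) = 4.467e+06 (66.50 dB SPL).
The limit corresponds to 10^(72.7/10) = 1.862e+07; subtracting the fixed part leaves 1.415e+07 for the ultrasonic cleaner, i.e. 71.51 dB SPL.
Required insertion loss = 77.0 − 71.51 = 5.49 dB.

5.5 dB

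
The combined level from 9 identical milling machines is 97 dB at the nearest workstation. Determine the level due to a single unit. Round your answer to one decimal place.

Dividing the total intensity by 9 lowers the level by 10·log₁₀ 9 = 9.542 dB: L₁ = 97 − 9.542.

87.5 dB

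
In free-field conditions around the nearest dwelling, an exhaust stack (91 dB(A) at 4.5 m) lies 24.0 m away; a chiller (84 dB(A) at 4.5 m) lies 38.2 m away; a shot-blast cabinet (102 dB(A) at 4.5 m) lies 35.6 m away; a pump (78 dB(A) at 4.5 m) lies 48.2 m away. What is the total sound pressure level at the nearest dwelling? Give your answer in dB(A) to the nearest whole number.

First find each source's level at the receiver (point-source: −20·log₁₀(r/r_ref)), then combine on an intensity basis.
exhaust stack: 91 − 20·log₁₀(24.0/4.5) = 91 − 14.54 = 76.46 dB(A).
chiller: 84 − 20·log₁₀(38.2/4.5) = 84 − 18.58 = 65.42 dB(A).
shot-blast cabinet: 102 − 20·log₁₀(35.6/4.5) = 102 − 17.96 = 84.04 dB(A).
pump: 78 − 20·log₁₀(48.2/4.5) = 78 − 20.60 = 57.40 dB(A).
Σ 10^(L/10) = 3.015e+08 → L_total = 10·log₁₀(3.015e+08) = 84.79 dB(A).

85 dB(A)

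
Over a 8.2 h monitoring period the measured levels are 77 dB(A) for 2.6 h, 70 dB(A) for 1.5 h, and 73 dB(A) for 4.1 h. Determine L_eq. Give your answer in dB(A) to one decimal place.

L_eq = 10·log₁₀[(1/T)·Σ tᵢ·10^(Lᵢ/10)] with T = 8.2 h.
Σ tᵢ·10^(Lᵢ/10) = 2.6·10^(77/10) + 1.5·10^(70/10) + 4.1·10^(73/10) = 2.271e+08.
L_eq = 10·log₁₀(2.271e+08/8.2) = 74.42 dB(A).

74.4 dB(A)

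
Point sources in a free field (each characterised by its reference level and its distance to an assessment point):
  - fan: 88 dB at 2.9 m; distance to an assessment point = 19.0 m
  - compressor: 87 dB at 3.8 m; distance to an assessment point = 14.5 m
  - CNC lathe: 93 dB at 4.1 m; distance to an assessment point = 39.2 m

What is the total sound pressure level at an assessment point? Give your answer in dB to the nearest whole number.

Propagate each source to the receiver with L = L_ref − 20·log₁₀(r/r_ref), then add intensities.
fan: 88 − 20·log₁₀(19.0/2.9) = 88 − 16.33 = 71.67 dB.
compressor: 87 − 20·log₁₀(14.5/3.8) = 87 − 11.63 = 75.37 dB.
CNC lathe: 93 − 20·log₁₀(39.2/4.1) = 93 − 19.61 = 73.39 dB.
Σ 10^(L/10) = 7.095e+07 → L_total = 10·log₁₀(7.095e+07) = 78.51 dB.

79 dB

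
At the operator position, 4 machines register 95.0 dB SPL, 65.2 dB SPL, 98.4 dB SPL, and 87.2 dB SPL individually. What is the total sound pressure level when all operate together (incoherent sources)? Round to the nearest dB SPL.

100 dB SPL

Incoherent sources combine by intensity addition: L_total = 10·log₁₀(Σ 10^(L_i/10)).
Σ 10^(L/10) = 10^(95.0/10) + 10^(65.2/10) + 10^(98.4/10) + 10^(87.2/10) = 1.061e+10.
L_total = 10·log₁₀(1.061e+10) = 100.26 dB SPL.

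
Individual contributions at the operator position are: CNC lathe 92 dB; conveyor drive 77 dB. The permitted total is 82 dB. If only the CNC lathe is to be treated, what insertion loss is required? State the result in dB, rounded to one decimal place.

The untreated sources together contribute 10^(77/10) = 5.012e+07, i.e. 77.00 dB.
The limit corresponds to 10^(82/10) = 1.585e+08; subtracting the fixed part leaves 1.084e+08 for the CNC lathe, i.e. 80.35 dB.
So the CNC lathe must be reduced from 92 to 80.35 dB: IL = 11.65 dB.

11.7 dB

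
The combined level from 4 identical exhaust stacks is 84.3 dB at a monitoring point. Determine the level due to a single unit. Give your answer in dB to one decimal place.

4 equal contributions raise the level by 10·log₁₀ 4 = 6.021 dB, so each unit alone gives 84.3 − 6.021.

78.3 dB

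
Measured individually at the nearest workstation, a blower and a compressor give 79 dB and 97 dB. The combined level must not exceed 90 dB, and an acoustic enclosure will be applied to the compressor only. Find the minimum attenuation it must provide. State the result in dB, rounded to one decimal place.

The untreated sources together contribute 10^(79/10) = 7.943e+07, i.e. 79.00 dB.
To meet 90 dB overall, the treated compressor may contribute at most 10^(90/10) − 7.943e+07 = 9.206e+08, i.e. 89.64 dB.
So the compressor must be reduced from 97 to 89.64 dB: IL = 7.36 dB.

7.4 dB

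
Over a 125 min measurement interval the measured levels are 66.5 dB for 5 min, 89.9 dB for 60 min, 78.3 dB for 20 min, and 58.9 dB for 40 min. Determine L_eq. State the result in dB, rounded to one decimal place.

The energy average is taken in the linear domain: L_eq = 10·log₁₀[(Σ tᵢ·10^(Lᵢ/10))/T], T = 125 min.
Σ tᵢ·10^(Lᵢ/10) = 5·10^(66.5/10) + 60·10^(89.9/10) + 20·10^(78.3/10) + 40·10^(58.9/10) = 6.004e+10.
L_eq = 10·log₁₀(6.004e+10/125) = 86.82 dB.

86.8 dB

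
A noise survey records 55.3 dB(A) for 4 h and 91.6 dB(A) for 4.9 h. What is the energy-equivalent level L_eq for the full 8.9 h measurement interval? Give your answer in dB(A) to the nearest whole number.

89 dB(A)

The energy average is taken in the linear domain: L_eq = 10·log₁₀[(Σ tᵢ·10^(Lᵢ/10))/T], T = 8.9 h.
Σ tᵢ·10^(Lᵢ/10) = 4·10^(55.3/10) + 4.9·10^(91.6/10) = 7.084e+09.
L_eq = 10·log₁₀(7.084e+09/8.9) = 89.01 dB(A).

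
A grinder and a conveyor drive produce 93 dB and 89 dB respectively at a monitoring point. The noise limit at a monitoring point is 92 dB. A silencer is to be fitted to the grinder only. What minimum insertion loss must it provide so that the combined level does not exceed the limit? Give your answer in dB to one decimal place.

Everything except the grinder sums to 10^(89/10) = 7.943e+08 in linear terms, 89.00 dB.
The limit corresponds to 10^(92/10) = 1.585e+09; subtracting the fixed part leaves 7.906e+08 for the grinder, i.e. 88.98 dB.
Required insertion loss = 93 − 88.98 = 4.02 dB.

4.0 dB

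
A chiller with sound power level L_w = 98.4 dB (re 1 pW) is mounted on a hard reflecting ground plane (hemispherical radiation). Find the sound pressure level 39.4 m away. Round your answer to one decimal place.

58.5 dB

The power spreads over a hemisphere of area 2π·r², so L_p = L_w − 10·log₁₀(2π·r²).
2π·r² = 9754 m², 10·log₁₀ of that is 39.892 dB.
L_p = 98.4 − 39.892 = 58.51 dB.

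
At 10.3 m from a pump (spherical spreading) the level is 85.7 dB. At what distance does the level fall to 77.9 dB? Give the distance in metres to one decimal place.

The 7.8 dB drop corresponds to a distance ratio of 10^(7.8/20) for a point source.
r₂ = 10.3·10^((85.7−77.9)/20) = 10.3·10^(7.8/20) = 25.28 m.

25.3 m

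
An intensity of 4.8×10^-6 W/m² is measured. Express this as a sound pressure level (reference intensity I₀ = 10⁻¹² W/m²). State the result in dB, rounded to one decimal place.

L = 10·log₁₀(I/I₀) = 10·log₁₀(4.8×10^-6/10⁻¹²) = 10·log₁₀(4.8×10^6).
L = 10·(0.6812 + 6) = 66.81 dB.

66.8 dB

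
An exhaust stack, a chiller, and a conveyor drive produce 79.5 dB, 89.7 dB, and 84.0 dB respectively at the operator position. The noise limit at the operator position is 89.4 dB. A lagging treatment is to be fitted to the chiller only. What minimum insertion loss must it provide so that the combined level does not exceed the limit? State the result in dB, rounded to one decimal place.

2.5 dB

The untreated sources together contribute 10^(79.5/10) + 10^(84.0/10) = 3.403e+08, i.e. 85.32 dB.
The limit corresponds to 10^(89.4/10) = 8.710e+08; subtracting the fixed part leaves 5.306e+08 for the chiller, i.e. 87.25 dB.
Required insertion loss = 89.7 − 87.25 = 2.45 dB.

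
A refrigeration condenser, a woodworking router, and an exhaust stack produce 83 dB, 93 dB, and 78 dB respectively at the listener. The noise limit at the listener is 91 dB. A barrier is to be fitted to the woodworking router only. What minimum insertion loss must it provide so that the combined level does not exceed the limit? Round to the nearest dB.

3 dB

Everything except the woodworking router sums to 10^(83/10) + 10^(78/10) = 2.626e+08 in linear terms, 84.19 dB.
The limit corresponds to 10^(91/10) = 1.259e+09; subtracting the fixed part leaves 9.963e+08 for the woodworking router, i.e. 89.98 dB.
Required insertion loss = 93 − 89.98 = 3.02 dB.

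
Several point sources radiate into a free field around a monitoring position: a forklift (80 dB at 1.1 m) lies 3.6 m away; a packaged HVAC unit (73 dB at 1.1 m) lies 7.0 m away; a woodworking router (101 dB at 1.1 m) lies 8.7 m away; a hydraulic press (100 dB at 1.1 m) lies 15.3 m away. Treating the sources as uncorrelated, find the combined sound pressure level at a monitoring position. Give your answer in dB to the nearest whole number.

Apply inverse-square spreading to bring every level to the receiver, then sum 10^(L/10).
forklift: 80 − 20·log₁₀(3.6/1.1) = 80 − 10.30 = 69.70 dB.
packaged HVAC unit: 73 − 20·log₁₀(7.0/1.1) = 73 − 16.07 = 56.93 dB.
woodworking router: 101 − 20·log₁₀(8.7/1.1) = 101 − 17.96 = 83.04 dB.
hydraulic press: 100 − 20·log₁₀(15.3/1.1) = 100 − 22.87 = 77.13 dB.
Σ 10^(L/10) = 2.628e+08 → L_total = 10·log₁₀(2.628e+08) = 84.20 dB.

84 dB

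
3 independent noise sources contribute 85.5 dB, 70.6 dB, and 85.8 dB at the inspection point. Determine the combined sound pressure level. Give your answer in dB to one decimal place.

88.7 dB

For uncorrelated sources the intensities add, so convert each level to linear form, sum, and take 10·log₁₀ of the total.
Σ 10^(L/10) = 10^(85.5/10) + 10^(70.6/10) + 10^(85.8/10) = 7.465e+08.
L_total = 10·log₁₀(7.465e+08) = 88.73 dB.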